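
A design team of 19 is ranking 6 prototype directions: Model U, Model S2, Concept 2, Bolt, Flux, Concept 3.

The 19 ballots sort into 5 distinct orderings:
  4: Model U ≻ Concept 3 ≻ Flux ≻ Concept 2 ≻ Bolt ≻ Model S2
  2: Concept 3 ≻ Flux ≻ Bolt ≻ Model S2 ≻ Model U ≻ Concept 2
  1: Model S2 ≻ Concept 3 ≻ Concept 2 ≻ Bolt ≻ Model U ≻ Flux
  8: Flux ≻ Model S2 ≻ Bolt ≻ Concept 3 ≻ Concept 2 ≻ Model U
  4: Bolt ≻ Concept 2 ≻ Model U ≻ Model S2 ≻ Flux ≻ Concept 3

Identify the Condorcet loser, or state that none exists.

Model U

Head-to-head results (19 engineers):
Model U vs Model S2: 8 to 11, Model S2.
Model U–Concept 2: Concept 2 13–6.
Model U vs Bolt: Bolt wins 15–4.
Model U–Flux: Flux 10–9.
Model U–Concept 3: Concept 3 11–8.
Model S2 vs Concept 2: 2+1+8 = 11 for Model S2, 8 for Concept 2 — Model S2 by 11–8.
Model S2 vs Bolt: Bolt, 10–9.
Model S2–Flux: Flux 14–5.
Model S2 vs Concept 3: Model S2 wins 13–6.
Concept 2 vs Bolt: Bolt wins 14–5.
Concept 2–Flux: Flux 14–5.
Concept 2 vs Concept 3: Concept 3 wins 15–4.
Bolt vs Flux: 5 to 14, Flux.
Bolt vs Concept 3: Bolt, 12–7.
Flux–Concept 3: Flux 12–7.
Model U loses to every other design — it is the Condorcet loser.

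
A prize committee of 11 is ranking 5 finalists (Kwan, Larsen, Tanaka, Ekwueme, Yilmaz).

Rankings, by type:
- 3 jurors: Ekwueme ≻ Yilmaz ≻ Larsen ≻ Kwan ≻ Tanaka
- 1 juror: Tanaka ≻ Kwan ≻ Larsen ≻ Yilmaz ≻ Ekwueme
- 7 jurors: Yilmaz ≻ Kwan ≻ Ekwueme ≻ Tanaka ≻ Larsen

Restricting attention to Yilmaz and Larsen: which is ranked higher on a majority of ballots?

Ballots ranking Yilmaz above Larsen: 3 + 7 = 10.
Ballots ranking Larsen above Yilmaz: 11 − 10 = 1.
Yilmaz wins the head-to-head 10–1.

Yilmaz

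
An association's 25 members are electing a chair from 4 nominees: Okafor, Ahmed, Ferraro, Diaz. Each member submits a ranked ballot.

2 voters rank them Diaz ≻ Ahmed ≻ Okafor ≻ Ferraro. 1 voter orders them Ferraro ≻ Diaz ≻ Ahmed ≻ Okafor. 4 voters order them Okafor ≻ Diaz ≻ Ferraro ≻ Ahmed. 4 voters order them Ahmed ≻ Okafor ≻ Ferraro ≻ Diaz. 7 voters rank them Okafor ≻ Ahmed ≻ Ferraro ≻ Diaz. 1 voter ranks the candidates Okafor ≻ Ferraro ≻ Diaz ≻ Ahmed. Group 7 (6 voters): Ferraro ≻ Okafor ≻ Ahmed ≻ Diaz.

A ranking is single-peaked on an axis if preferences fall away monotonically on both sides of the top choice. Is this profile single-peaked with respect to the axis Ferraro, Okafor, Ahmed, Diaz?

Axis positions: Ferraro=1, Okafor=2, Ahmed=3, Diaz=4.
Group 1 (peak Diaz at position 4): ranking walks positions 4-3-2-1, expanding outward from the peak — single-peaked.
Group 2: ranking walks positions 1-4-3-2; Diaz is ranked above Okafor even though Okafor lies between Diaz and the peak Ferraro on the axis — preferences dip and rise again. Not single-peaked.
Group 3: ranking walks positions 2-4-1-3; Diaz is ranked above Ahmed even though Ahmed lies between Diaz and the peak Okafor on the axis — preferences dip and rise again. Not single-peaked.
Group 4 (peak Ahmed at position 3): ranking walks positions 3-2-1-4, expanding outward from the peak — single-peaked.
Group 5 (peak Okafor at position 2): ranking walks positions 2-3-1-4, expanding outward from the peak — single-peaked.
Group 6: ranking walks positions 2-1-4-3; Diaz is ranked above Ahmed even though Ahmed lies between Diaz and the peak Okafor on the axis — preferences dip and rise again. Not single-peaked.
Group 7 (peak Ferraro at position 1): ranking walks positions 1-2-3-4, expanding outward from the peak — single-peaked.
Group 2 violates single-peakedness, so the profile is not single-peaked on this axis.

no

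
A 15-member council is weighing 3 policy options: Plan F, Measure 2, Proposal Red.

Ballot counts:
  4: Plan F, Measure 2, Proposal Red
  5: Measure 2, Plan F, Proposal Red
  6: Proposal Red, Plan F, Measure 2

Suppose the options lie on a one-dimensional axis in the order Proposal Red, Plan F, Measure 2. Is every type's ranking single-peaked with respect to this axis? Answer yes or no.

yes

Axis positions: Proposal Red=1, Plan F=2, Measure 2=3.
Type 1 (peak Plan F at position 2): ranking walks positions 2-3-1, expanding outward from the peak — single-peaked.
Type 2 (peak Measure 2 at position 3): ranking walks positions 3-2-1, expanding outward from the peak — single-peaked.
Type 3 (peak Proposal Red at position 1): ranking walks positions 1-2-3, expanding outward from the peak — single-peaked.
Every ranking is single-peaked on this axis.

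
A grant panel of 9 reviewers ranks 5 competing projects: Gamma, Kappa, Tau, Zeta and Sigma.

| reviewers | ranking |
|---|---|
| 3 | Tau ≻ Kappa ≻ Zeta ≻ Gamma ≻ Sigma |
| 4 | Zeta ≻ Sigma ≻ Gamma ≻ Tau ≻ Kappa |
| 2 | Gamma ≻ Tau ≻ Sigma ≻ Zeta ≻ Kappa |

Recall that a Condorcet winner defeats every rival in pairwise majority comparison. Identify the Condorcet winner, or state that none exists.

Check each pair by majority over 9 ballots:
Gamma vs Kappa: Gamma, 6–3.
Gamma vs Tau: Gamma preferred on 4+2 = 6 ballots; Gamma wins 6–3.
Gamma vs Zeta: Zeta, 7–2.
Gamma vs Sigma: Gamma wins 5–4.
Kappa vs Tau: Tau wins 9–0.
Kappa vs Zeta: 3 to 6, Zeta.
Kappa–Sigma: Sigma 6–3.
Tau vs Zeta: Tau is ranked higher on 3+2 = 5 ballots, Zeta on 4. Tau wins 5–4.
Tau vs Sigma: 5 to 4, Tau.
Zeta–Sigma: Zeta 7–2.
Each project drops at least one matchup (Gamma loses to Zeta; Kappa loses to Gamma; Tau loses to Gamma; Zeta loses to Tau; Sigma loses to Gamma); the cycle Gamma → Tau → Zeta → Gamma rules out a Condorcet winner.

none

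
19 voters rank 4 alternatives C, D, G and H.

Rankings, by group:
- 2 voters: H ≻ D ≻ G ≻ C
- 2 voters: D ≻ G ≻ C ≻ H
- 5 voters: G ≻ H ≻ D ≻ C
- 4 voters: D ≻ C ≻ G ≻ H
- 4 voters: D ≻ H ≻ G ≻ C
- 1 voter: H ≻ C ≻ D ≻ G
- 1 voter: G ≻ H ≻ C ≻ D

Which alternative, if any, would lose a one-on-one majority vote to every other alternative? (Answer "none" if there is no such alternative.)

C

Pairwise majorities:
C vs D: C is ranked higher on 1+1 = 2 ballots, D on 17. D wins 17–2.
C vs G: 4+1 = 5 for C, 14 for G — G by 14–5.
C vs H: C preferred on 2+4 = 6 ballots; H wins 13–6.
D vs G: D preferred on 2+2+4+4+1 = 13 ballots; D wins 13–6.
D vs H: D is ranked higher on 2+4+4 = 10 ballots, H on 9. D wins 10–9.
G vs H: G wins 12–7.
C loses to every other alternative — it is the Condorcet loser.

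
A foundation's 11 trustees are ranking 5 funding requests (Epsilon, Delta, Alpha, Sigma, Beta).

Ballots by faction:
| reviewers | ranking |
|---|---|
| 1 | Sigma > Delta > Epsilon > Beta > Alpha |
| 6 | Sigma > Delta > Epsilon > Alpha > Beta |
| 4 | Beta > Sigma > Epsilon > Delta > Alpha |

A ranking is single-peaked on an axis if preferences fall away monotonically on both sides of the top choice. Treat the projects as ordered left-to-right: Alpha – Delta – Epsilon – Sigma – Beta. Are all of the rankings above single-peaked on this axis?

no

Axis positions: Alpha=1, Delta=2, Epsilon=3, Sigma=4, Beta=5.
Faction 1: ranking walks positions 4-2-3-5-1; Delta is ranked above Epsilon even though Epsilon lies between Delta and the peak Sigma on the axis — preferences dip and rise again. Not single-peaked.
Faction 2: ranking walks positions 4-2-3-1-5; Delta is ranked above Epsilon even though Epsilon lies between Delta and the peak Sigma on the axis — preferences dip and rise again. Not single-peaked.
Faction 3 (peak Beta at position 5): ranking walks positions 5-4-3-2-1, expanding outward from the peak — single-peaked.
Faction 1 violates single-peakedness, so the profile is not single-peaked on this axis.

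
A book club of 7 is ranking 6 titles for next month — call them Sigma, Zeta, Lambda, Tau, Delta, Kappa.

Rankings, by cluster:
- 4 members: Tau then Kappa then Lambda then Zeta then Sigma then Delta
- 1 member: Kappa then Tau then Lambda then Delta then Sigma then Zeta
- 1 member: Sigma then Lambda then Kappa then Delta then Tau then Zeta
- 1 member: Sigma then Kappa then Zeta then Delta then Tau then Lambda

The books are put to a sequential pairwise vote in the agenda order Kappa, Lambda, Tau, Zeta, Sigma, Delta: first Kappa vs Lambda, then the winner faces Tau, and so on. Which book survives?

Round 1: Kappa vs Lambda — 6–1, Kappa advances.
Round 2: Kappa vs Tau — 3–4, Tau advances.
Round 3: Tau vs Zeta — 6–1, Tau advances.
Round 4: Tau vs Sigma — 5–2, Tau advances.
Round 5: Tau vs Delta — 5–2, Tau advances.
The agenda winner is Tau.

Tau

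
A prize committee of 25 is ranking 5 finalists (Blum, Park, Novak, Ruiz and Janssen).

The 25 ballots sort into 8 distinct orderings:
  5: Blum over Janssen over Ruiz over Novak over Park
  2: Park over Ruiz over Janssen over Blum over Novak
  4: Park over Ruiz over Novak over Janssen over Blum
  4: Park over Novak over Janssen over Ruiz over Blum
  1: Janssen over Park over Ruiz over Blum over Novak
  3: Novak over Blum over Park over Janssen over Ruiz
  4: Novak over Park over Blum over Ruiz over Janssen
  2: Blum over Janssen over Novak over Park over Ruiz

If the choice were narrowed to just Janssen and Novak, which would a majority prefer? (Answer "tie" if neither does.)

Novak

Ballots ranking Janssen above Novak: 5 + 2 + 1 + 2 = 10.
Ballots ranking Novak above Janssen: 25 − 10 = 15.
Novak wins the head-to-head 15–10.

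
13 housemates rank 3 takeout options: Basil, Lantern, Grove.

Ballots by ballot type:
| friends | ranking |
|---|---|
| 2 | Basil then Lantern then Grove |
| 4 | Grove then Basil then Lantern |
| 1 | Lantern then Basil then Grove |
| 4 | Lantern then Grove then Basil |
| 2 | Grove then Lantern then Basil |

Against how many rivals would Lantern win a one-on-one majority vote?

Lantern against each rival (13 friends):
Lantern vs Basil: Lantern is ranked higher on 1+4+2 = 7 ballots, Basil on 6. Lantern wins 7–6.
Lantern–Grove: Lantern 7–6.
Lantern beats Basil, Grove — 2 pairwise wins.

2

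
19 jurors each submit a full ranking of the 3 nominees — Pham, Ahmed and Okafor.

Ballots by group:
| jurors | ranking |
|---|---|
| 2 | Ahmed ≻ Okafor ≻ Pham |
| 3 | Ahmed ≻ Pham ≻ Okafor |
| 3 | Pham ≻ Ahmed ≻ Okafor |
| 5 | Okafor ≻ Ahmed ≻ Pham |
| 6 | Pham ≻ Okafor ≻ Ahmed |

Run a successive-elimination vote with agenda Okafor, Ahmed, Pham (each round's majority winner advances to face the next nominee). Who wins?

Pham

Round 1: Okafor vs Ahmed — 11–8, Okafor advances.
Round 2: Okafor vs Pham — 7–12, Pham advances.
The agenda winner is Pham.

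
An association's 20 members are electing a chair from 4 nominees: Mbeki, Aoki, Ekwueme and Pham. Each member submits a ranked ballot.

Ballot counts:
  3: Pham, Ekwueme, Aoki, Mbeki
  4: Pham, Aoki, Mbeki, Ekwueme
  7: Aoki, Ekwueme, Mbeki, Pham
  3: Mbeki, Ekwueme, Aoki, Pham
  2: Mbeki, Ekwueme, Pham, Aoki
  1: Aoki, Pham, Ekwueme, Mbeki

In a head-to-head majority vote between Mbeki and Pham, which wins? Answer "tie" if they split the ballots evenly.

Mbeki

Ballots ranking Mbeki above Pham: 7 + 3 + 2 = 12.
Ballots ranking Pham above Mbeki: 20 − 12 = 8.
Mbeki wins the head-to-head 12–8.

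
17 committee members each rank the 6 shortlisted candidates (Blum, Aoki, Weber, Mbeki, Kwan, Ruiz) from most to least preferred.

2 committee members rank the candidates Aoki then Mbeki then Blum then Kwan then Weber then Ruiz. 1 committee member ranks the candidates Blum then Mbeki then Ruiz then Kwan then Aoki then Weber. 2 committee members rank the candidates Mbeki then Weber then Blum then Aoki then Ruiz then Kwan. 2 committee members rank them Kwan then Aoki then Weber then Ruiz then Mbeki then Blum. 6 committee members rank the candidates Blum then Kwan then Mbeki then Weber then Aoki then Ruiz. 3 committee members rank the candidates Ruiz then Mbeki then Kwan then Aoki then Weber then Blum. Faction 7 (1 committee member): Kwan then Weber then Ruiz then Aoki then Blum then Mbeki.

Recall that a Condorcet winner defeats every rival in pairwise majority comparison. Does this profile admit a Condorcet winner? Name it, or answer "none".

none

Check each pair by majority over 17 ballots:
Blum vs Aoki: Blum is ranked higher on 1+2+6 = 9 ballots, Aoki on 8. Blum wins 9–8.
Blum vs Weber: 2+1+6 = 9 for Blum, 8 for Weber — Blum by 9–8.
Blum vs Mbeki: Blum preferred on 1+6+1 = 8 ballots; Mbeki wins 9–8.
Blum vs Kwan: 2+1+2+6 = 11 for Blum, 6 for Kwan — Blum by 11–6.
Blum vs Ruiz: Blum preferred on 2+1+2+6 = 11 ballots; Blum wins 11–6.
Aoki vs Weber: Aoki is ranked higher on 2+1+2+3 = 8 ballots, Weber on 9. Weber wins 9–8.
Aoki vs Mbeki: Aoki preferred on 2+2+1 = 5 ballots; Mbeki wins 12–5.
Aoki vs Kwan: Aoki is ranked higher on 2+2 = 4 ballots, Kwan on 13. Kwan wins 13–4.
Aoki vs Ruiz: Aoki preferred on 2+2+2+6 = 12 ballots; Aoki wins 12–5.
Weber vs Mbeki: 2+1 = 3 for Weber, 14 for Mbeki — Mbeki by 14–3.
Weber vs Kwan: 2 to 15, Kwan.
Weber vs Ruiz: Weber is ranked higher on 2+2+2+6+1 = 13 ballots, Ruiz on 4. Weber wins 13–4.
Mbeki vs Kwan: Mbeki is ranked higher on 2+1+2+3 = 8 ballots, Kwan on 9. Kwan wins 9–8.
Mbeki vs Ruiz: Mbeki is ranked higher on 2+1+2+6 = 11 ballots, Ruiz on 6. Mbeki wins 11–6.
Kwan vs Ruiz: Kwan preferred on 2+2+6+1 = 11 ballots; Kwan wins 11–6.
No candidate is unbeaten: Blum loses to Mbeki; Aoki loses to Blum; Weber loses to Blum; Mbeki loses to Kwan; Kwan loses to Blum; Ruiz loses to Blum. In particular Blum > Kwan > Mbeki > Blum is a majority cycle — no Condorcet winner exists.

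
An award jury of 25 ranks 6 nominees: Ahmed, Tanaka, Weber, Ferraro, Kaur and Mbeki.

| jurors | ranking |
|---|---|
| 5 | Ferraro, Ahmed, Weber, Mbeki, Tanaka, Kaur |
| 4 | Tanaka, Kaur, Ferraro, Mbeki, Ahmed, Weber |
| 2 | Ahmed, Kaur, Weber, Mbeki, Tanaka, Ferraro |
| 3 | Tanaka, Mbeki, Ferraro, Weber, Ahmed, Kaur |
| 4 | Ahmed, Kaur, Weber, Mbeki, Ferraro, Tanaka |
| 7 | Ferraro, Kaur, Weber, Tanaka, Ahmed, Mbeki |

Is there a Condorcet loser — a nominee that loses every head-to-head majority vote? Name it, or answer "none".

Pairwise majorities:
Ahmed vs Tanaka: Ahmed preferred on 5+2+4 = 11 ballots; Tanaka wins 14–11.
Ahmed vs Weber: Ahmed preferred on 5+4+2+4 = 15 ballots; Ahmed wins 15–10.
Ahmed vs Ferraro: Ahmed is ranked higher on 2+4 = 6 ballots, Ferraro on 19. Ferraro wins 19–6.
Ahmed vs Kaur: Ahmed is ranked higher on 5+2+3+4 = 14 ballots, Kaur on 11. Ahmed wins 14–11.
Ahmed vs Mbeki: 18 to 7, Ahmed.
Tanaka vs Weber: 7 to 18, Weber.
Tanaka vs Ferraro: Ferraro wins 16–9.
Tanaka–Kaur: Kaur 13–12.
Tanaka vs Mbeki: Tanaka is ranked higher on 4+3+7 = 14 ballots, Mbeki on 11. Tanaka wins 14–11.
Weber vs Ferraro: 2+4 = 6 for Weber, 19 for Ferraro — Ferraro by 19–6.
Weber vs Kaur: Weber is ranked higher on 5+3 = 8 ballots, Kaur on 17. Kaur wins 17–8.
Weber vs Mbeki: Weber wins 18–7.
Ferraro vs Kaur: Ferraro preferred on 5+3+7 = 15 ballots; Ferraro wins 15–10.
Ferraro vs Mbeki: Ferraro, 16–9.
Kaur vs Mbeki: 17 to 8, Kaur.
Mbeki is beaten in every head-to-head and is the Condorcet loser.

Mbeki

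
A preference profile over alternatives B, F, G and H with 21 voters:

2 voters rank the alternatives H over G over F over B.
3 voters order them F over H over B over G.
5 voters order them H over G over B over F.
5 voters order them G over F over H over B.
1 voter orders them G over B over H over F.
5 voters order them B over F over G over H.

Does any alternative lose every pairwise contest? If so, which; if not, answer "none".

none

Pairwise majorities:
B–F: B 11–10.
B–G: G 13–8.
B vs H: H wins 15–6.
F vs G: G wins 13–8.
F vs H: F wins 13–8.
G vs H: 11 to 10, G.
Each alternative has at least one pairwise win (B beats F; F beats H; G beats B; H beats B) — no Condorcet loser.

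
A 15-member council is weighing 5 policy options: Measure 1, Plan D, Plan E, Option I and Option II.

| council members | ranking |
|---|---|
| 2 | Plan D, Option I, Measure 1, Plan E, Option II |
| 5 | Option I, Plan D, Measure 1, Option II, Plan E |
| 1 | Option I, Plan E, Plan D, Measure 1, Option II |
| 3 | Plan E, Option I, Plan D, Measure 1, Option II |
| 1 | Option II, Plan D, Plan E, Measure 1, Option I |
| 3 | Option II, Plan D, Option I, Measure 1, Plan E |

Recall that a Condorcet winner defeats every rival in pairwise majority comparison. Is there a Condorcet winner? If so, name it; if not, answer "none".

Option I

Pairwise majorities:
Measure 1 vs Plan D: Plan D wins 15–0.
Measure 1 vs Plan E: Measure 1 wins 10–5.
Measure 1 vs Option I: 1 for Measure 1, 14 for Option I — Option I by 14–1.
Measure 1 vs Option II: Measure 1, 11–4.
Plan D vs Plan E: Plan D wins 11–4.
Plan D vs Option I: Option I, 9–6.
Plan D vs Option II: Plan D is ranked higher on 2+5+1+3 = 11 ballots, Option II on 4. Plan D wins 11–4.
Plan E vs Option I: Option I wins 11–4.
Plan E vs Option II: Option II wins 9–6.
Option I vs Option II: Option I, 11–4.
Option I defeats every rival head-to-head and is the Condorcet winner.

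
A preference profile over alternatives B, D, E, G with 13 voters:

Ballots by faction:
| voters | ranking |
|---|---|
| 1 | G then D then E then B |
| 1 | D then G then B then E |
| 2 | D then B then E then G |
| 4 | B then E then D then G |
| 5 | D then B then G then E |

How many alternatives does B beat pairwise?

B against each rival (13 voters):
B–D: D 9–4.
B vs E: 1+2+4+5 = 12 for B, 1 for E — B by 12–1.
B vs G: 11 to 2, B.
B beats E, G; loses to D — 2 pairwise wins.

2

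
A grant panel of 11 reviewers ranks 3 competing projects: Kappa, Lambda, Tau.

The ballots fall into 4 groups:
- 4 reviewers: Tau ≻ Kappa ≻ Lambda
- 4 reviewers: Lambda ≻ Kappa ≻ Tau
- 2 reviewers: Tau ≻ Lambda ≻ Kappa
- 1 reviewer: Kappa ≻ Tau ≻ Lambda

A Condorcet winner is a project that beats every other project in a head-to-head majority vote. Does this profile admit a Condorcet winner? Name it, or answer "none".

Tau

Head-to-head results (11 reviewers):
Kappa vs Lambda: Lambda, 6–5.
Kappa vs Tau: 5 to 6, Tau.
Lambda vs Tau: 4 to 7, Tau.
Tau wins every pairwise contest, so Tau is the Condorcet winner.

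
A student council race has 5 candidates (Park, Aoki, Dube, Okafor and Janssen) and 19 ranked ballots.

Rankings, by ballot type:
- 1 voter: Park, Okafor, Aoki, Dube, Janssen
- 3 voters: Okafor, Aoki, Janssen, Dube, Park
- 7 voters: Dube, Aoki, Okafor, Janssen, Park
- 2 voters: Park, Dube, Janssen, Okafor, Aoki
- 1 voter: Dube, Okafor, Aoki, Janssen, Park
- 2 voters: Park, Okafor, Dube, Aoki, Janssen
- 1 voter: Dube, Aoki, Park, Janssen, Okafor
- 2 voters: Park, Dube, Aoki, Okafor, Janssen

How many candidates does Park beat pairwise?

Park against each rival (19 voters):
Park vs Aoki: Park is ranked higher on 1+2+2+2 = 7 ballots, Aoki on 12. Aoki wins 12–7.
Park vs Dube: 7 to 12, Dube.
Park–Okafor: Okafor 11–8.
Park vs Janssen: Janssen wins 11–8.
Park beats no one; loses to Aoki, Dube, Okafor, Janssen — 0 pairwise wins.

0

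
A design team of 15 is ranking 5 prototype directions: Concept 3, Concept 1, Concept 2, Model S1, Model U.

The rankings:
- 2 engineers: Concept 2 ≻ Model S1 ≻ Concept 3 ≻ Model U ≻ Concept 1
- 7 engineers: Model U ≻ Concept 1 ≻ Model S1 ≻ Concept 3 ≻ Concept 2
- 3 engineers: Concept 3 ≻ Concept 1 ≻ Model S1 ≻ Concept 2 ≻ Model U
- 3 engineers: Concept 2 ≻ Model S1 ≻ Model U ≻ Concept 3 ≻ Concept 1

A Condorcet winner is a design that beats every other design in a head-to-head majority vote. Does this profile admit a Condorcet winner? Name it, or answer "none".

Check each pair by majority over 15 ballots:
Concept 3–Concept 1: Concept 3 8–7.
Concept 3 vs Concept 2: 10 to 5, Concept 3.
Concept 3 vs Model S1: Concept 3 is ranked higher on 3 ballots, Model S1 on 12. Model S1 wins 12–3.
Concept 3 vs Model U: 2+3 = 5 for Concept 3, 10 for Model U — Model U by 10–5.
Concept 1–Concept 2: Concept 1 10–5.
Concept 1 vs Model S1: Concept 1 is ranked higher on 7+3 = 10 ballots, Model S1 on 5. Concept 1 wins 10–5.
Concept 1 vs Model U: Model U wins 12–3.
Concept 2 vs Model S1: 5 to 10, Model S1.
Concept 2 vs Model U: Concept 2 is ranked higher on 2+3+3 = 8 ballots, Model U on 7. Concept 2 wins 8–7.
Model S1 vs Model U: 8 to 7, Model S1.
Each design drops at least one matchup (Concept 3 loses to Model S1; Concept 1 loses to Concept 3; Concept 2 loses to Concept 3; Model S1 loses to Concept 1; Model U loses to Concept 2); the cycle Concept 3 beats Concept 1 beats Model S1 beats Concept 3 rules out a Condorcet winner.

none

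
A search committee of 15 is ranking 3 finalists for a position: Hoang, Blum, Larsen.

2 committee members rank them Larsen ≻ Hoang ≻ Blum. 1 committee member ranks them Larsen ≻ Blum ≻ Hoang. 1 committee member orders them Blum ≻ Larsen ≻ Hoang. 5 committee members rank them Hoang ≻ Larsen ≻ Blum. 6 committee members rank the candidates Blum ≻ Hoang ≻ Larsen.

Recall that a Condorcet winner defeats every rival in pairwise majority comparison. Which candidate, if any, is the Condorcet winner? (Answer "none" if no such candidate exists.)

Check each pair by majority over 15 ballots:
Hoang vs Blum: Hoang preferred on 2+5 = 7 ballots; Blum wins 8–7.
Hoang vs Larsen: 11 to 4, Hoang.
Blum vs Larsen: Blum preferred on 1+6 = 7 ballots; Larsen wins 8–7.
Every candidate loses at least once (Hoang loses to Blum; Blum loses to Larsen; Larsen loses to Hoang). The majority relation contains the cycle Hoang beats Larsen beats Blum beats Hoang, so there is no Condorcet winner.

none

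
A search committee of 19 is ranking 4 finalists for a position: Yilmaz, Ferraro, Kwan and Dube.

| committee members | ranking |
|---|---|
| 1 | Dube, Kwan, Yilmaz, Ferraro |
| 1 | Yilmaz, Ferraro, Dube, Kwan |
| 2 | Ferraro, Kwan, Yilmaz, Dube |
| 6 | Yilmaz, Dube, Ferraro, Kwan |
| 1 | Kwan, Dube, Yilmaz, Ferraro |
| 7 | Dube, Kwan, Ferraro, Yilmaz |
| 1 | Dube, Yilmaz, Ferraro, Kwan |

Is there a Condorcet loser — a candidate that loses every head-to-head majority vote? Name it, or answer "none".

none

Pairwise majorities:
Yilmaz–Ferraro: Yilmaz 10–9.
Yilmaz vs Kwan: Kwan wins 11–8.
Yilmaz vs Dube: Yilmaz preferred on 1+2+6 = 9 ballots; Dube wins 10–9.
Ferraro vs Kwan: Ferraro, 10–9.
Ferraro vs Dube: 3 to 16, Dube.
Kwan vs Dube: Kwan is ranked higher on 2+1 = 3 ballots, Dube on 16. Dube wins 16–3.
Each candidate has at least one pairwise win (Yilmaz beats Ferraro; Ferraro beats Kwan; Kwan beats Yilmaz; Dube beats Yilmaz) — no Condorcet loser.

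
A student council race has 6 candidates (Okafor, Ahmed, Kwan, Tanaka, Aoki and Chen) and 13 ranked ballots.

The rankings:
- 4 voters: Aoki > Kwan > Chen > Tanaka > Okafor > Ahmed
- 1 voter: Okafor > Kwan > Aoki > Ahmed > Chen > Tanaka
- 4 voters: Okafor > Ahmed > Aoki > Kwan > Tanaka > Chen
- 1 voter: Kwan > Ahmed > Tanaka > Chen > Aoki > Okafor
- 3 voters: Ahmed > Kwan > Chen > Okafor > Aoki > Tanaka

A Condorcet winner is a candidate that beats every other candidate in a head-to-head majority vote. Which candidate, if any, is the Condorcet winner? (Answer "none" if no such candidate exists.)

none

Head-to-head results (13 voters):
Okafor vs Ahmed: Okafor preferred on 4+1+4 = 9 ballots; Okafor wins 9–4.
Okafor vs Kwan: 5 to 8, Kwan.
Okafor vs Tanaka: Okafor is ranked higher on 1+4+3 = 8 ballots, Tanaka on 5. Okafor wins 8–5.
Okafor vs Aoki: 8 to 5, Okafor.
Okafor vs Chen: Okafor is ranked higher on 1+4 = 5 ballots, Chen on 8. Chen wins 8–5.
Ahmed vs Kwan: Ahmed preferred on 4+3 = 7 ballots; Ahmed wins 7–6.
Ahmed vs Tanaka: Ahmed is ranked higher on 1+4+1+3 = 9 ballots, Tanaka on 4. Ahmed wins 9–4.
Ahmed vs Aoki: Ahmed preferred on 4+1+3 = 8 ballots; Ahmed wins 8–5.
Ahmed vs Chen: 1+4+1+3 = 9 for Ahmed, 4 for Chen — Ahmed by 9–4.
Kwan vs Tanaka: Kwan preferred on 4+1+4+1+3 = 13 ballots; Kwan wins 13–0.
Kwan vs Aoki: 5 to 8, Aoki.
Kwan vs Chen: 13 to 0, Kwan.
Tanaka vs Aoki: Tanaka is ranked higher on 1 ballot, Aoki on 12. Aoki wins 12–1.
Tanaka vs Chen: 5 to 8, Chen.
Aoki vs Chen: 9 to 4, Aoki.
No candidate is unbeaten: Okafor loses to Kwan; Ahmed loses to Okafor; Kwan loses to Ahmed; Tanaka loses to Okafor; Aoki loses to Okafor; Chen loses to Ahmed. In particular Okafor → Ahmed → Kwan → Okafor is a majority cycle — no Condorcet winner exists.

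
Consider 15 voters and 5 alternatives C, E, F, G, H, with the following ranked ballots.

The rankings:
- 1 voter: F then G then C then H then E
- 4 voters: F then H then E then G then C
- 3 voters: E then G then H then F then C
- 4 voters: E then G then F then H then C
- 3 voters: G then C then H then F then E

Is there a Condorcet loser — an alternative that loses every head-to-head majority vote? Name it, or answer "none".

C

Head-to-head results (15 voters):
C vs E: E wins 11–4.
C vs F: 3 for C, 12 for F — F by 12–3.
C vs G: G wins 15–0.
C vs H: H wins 11–4.
E vs F: E preferred on 3+4 = 7 ballots; F wins 8–7.
E vs G: E preferred on 4+3+4 = 11 ballots; E wins 11–4.
E vs H: H wins 8–7.
F vs G: G wins 10–5.
F vs H: F preferred on 1+4+4 = 9 ballots; F wins 9–6.
G vs H: 1+3+4+3 = 11 for G, 4 for H — G by 11–4.
Only C has no wins; C is the Condorcet loser.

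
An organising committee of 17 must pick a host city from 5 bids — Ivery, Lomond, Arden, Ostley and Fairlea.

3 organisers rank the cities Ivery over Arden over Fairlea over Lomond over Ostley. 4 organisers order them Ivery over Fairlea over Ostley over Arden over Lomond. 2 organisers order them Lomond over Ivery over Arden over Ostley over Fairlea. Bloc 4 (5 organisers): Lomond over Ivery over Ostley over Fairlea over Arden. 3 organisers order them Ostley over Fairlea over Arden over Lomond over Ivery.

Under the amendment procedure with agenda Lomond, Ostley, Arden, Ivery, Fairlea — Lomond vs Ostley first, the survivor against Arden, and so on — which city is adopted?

Ivery

Round 1: Lomond vs Ostley — 10–7, Lomond advances.
Round 2: Lomond vs Arden — 7–10, Arden advances.
Round 3: Arden vs Ivery — 3–14, Ivery advances.
Round 4: Ivery vs Fairlea — 14–3, Ivery advances.
Ivery survives the agenda.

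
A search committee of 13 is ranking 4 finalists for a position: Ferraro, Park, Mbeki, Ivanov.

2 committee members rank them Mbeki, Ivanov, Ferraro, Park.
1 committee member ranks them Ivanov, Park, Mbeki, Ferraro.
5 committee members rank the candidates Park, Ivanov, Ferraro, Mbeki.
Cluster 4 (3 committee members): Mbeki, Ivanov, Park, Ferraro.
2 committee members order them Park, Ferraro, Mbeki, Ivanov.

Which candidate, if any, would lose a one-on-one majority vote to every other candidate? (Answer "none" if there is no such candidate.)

Pairwise majorities:
Ferraro–Park: Park 11–2.
Ferraro vs Mbeki: Ferraro preferred on 5+2 = 7 ballots; Ferraro wins 7–6.
Ferraro–Ivanov: Ivanov 11–2.
Park vs Mbeki: 8 to 5, Park.
Park vs Ivanov: Park, 7–6.
Mbeki vs Ivanov: Mbeki preferred on 2+3+2 = 7 ballots; Mbeki wins 7–6.
No candidate is winless: Ferraro beats Mbeki; Park beats Ferraro; Mbeki beats Ivanov; Ivanov beats Ferraro. There is no Condorcet loser.

none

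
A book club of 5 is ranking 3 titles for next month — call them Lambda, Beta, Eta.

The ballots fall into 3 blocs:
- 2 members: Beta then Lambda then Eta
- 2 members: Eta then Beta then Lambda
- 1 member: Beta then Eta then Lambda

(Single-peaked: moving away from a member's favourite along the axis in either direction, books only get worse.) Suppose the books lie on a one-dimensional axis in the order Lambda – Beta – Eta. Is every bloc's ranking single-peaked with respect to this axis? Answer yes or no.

yes

Axis positions: Lambda=1, Beta=2, Eta=3.
Bloc 1 (peak Beta at position 2): ranking walks positions 2-1-3, expanding outward from the peak — single-peaked.
Bloc 2 (peak Eta at position 3): ranking walks positions 3-2-1, expanding outward from the peak — single-peaked.
Bloc 3 (peak Beta at position 2): ranking walks positions 2-3-1, expanding outward from the peak — single-peaked.
Every ranking is single-peaked on this axis.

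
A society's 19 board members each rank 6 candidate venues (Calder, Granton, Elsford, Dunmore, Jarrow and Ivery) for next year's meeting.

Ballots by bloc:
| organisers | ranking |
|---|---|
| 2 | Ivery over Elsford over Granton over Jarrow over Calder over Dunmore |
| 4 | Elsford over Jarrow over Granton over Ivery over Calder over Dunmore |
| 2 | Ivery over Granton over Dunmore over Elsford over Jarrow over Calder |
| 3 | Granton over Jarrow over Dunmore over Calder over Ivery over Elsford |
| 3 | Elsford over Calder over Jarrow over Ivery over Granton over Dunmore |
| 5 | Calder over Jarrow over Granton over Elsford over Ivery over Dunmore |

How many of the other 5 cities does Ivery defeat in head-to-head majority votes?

1

Ivery against each rival (19 organisers):
Ivery vs Calder: Ivery preferred on 2+4+2 = 8 ballots; Calder wins 11–8.
Ivery vs Granton: 7 to 12, Granton.
Ivery–Elsford: Elsford 12–7.
Ivery vs Dunmore: 2+4+2+3+5 = 16 for Ivery, 3 for Dunmore — Ivery by 16–3.
Ivery–Jarrow: Jarrow 15–4.
Ivery beats Dunmore; loses to Calder, Granton, Elsford, Jarrow — 1 pairwise win.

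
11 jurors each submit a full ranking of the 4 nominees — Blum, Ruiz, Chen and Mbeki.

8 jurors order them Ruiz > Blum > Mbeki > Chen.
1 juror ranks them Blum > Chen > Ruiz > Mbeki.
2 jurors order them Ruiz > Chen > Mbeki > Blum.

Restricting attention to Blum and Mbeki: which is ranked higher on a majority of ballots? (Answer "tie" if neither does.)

Blum

Ballots ranking Blum above Mbeki: 8 + 1 = 9.
Ballots ranking Mbeki above Blum: 11 − 9 = 2.
Blum wins the head-to-head 9–2.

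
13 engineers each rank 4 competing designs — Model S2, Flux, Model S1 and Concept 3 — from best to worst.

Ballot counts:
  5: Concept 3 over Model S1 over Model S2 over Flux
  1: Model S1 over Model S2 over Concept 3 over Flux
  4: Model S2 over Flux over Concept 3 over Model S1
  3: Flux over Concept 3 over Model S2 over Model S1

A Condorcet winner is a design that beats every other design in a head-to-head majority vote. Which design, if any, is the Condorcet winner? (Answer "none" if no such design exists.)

Head-to-head results (13 engineers):
Model S2 vs Flux: Model S2 preferred on 5+1+4 = 10 ballots; Model S2 wins 10–3.
Model S2 vs Model S1: Model S2, 7–6.
Model S2 vs Concept 3: 5 to 8, Concept 3.
Flux vs Model S1: Flux is ranked higher on 4+3 = 7 ballots, Model S1 on 6. Flux wins 7–6.
Flux vs Concept 3: 7 to 6, Flux.
Model S1 vs Concept 3: 1 for Model S1, 12 for Concept 3 — Concept 3 by 12–1.
Every design loses at least once (Model S2 loses to Concept 3; Flux loses to Model S2; Model S1 loses to Model S2; Concept 3 loses to Flux). The majority relation contains the cycle Model S2 → Flux → Concept 3 → Model S2, so there is no Condorcet winner.

none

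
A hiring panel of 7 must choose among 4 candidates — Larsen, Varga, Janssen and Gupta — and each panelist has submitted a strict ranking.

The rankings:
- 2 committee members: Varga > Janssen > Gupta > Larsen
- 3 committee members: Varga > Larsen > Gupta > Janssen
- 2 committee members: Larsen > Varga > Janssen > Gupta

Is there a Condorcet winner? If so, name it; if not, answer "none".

Varga

Head-to-head results (7 committee members):
Larsen vs Varga: Varga, 5–2.
Larsen vs Janssen: Larsen, 5–2.
Larsen vs Gupta: Larsen, 5–2.
Varga vs Janssen: Varga wins 7–0.
Varga–Gupta: Varga 7–0.
Janssen–Gupta: Janssen 4–3.
Varga defeats every rival head-to-head and is the Condorcet winner.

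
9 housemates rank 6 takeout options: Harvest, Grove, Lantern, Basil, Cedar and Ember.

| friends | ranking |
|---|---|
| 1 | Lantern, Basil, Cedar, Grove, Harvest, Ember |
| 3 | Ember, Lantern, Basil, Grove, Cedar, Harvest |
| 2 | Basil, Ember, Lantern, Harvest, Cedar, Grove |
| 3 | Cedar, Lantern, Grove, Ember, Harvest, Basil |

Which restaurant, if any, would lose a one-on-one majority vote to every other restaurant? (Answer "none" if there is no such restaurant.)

Head-to-head results (9 friends):
Harvest vs Grove: Harvest is ranked higher on 2 ballots, Grove on 7. Grove wins 7–2.
Harvest–Lantern: Lantern 9–0.
Harvest vs Basil: Basil wins 6–3.
Harvest vs Cedar: Cedar, 7–2.
Harvest vs Ember: 1 to 8, Ember.
Grove vs Lantern: 0 for Grove, 9 for Lantern — Lantern by 9–0.
Grove vs Basil: Grove is ranked higher on 3 ballots, Basil on 6. Basil wins 6–3.
Grove–Cedar: Cedar 6–3.
Grove vs Ember: Ember, 5–4.
Lantern vs Basil: Lantern preferred on 1+3+3 = 7 ballots; Lantern wins 7–2.
Lantern vs Cedar: Lantern is ranked higher on 1+3+2 = 6 ballots, Cedar on 3. Lantern wins 6–3.
Lantern–Ember: Ember 5–4.
Basil vs Cedar: Basil is ranked higher on 1+3+2 = 6 ballots, Cedar on 3. Basil wins 6–3.
Basil vs Ember: Basil preferred on 1+2 = 3 ballots; Ember wins 6–3.
Cedar vs Ember: Ember, 5–4.
Harvest loses to every other restaurant — it is the Condorcet loser.

Harvest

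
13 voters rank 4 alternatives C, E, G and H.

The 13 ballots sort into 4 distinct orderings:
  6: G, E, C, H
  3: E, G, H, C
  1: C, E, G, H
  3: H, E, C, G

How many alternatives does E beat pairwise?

E against each rival (13 voters):
E vs C: 12 to 1, E.
E vs G: E is ranked higher on 3+1+3 = 7 ballots, G on 6. E wins 7–6.
E–H: E 10–3.
E beats C, G, H — 3 pairwise wins.

3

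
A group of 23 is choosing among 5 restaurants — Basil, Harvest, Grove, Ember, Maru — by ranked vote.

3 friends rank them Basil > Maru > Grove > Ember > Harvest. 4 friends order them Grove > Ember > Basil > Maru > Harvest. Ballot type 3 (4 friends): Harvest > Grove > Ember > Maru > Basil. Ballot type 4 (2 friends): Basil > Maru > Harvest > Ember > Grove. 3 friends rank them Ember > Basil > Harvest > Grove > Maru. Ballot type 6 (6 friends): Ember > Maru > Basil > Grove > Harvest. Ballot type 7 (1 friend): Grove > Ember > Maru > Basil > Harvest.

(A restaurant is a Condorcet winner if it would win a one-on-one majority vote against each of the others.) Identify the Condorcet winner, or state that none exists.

Pairwise majorities:
Basil vs Harvest: Basil preferred on 3+4+2+3+6+1 = 19 ballots; Basil wins 19–4.
Basil vs Grove: 3+2+3+6 = 14 for Basil, 9 for Grove — Basil by 14–9.
Basil vs Ember: 5 to 18, Ember.
Basil vs Maru: 12 to 11, Basil.
Harvest vs Grove: 9 to 14, Grove.
Harvest vs Ember: 6 to 17, Ember.
Harvest vs Maru: 7 to 16, Maru.
Grove vs Ember: Grove is ranked higher on 3+4+4+1 = 12 ballots, Ember on 11. Grove wins 12–11.
Grove vs Maru: 12 to 11, Grove.
Ember vs Maru: 4+4+3+6+1 = 18 for Ember, 5 for Maru — Ember by 18–5.
Every restaurant loses at least once (Basil loses to Ember; Harvest loses to Basil; Grove loses to Basil; Ember loses to Grove; Maru loses to Basil). The majority relation contains the cycle Basil → Grove → Ember → Basil, so there is no Condorcet winner.

none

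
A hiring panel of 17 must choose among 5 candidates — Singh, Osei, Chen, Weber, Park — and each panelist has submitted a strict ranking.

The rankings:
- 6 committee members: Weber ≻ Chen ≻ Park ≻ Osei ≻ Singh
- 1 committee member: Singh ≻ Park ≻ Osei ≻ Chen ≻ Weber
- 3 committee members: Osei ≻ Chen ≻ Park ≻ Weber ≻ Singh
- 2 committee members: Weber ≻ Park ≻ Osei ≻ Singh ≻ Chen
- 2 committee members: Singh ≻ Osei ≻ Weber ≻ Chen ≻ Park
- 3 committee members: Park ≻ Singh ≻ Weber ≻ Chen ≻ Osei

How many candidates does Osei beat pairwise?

1

Osei against each rival (17 committee members):
Osei vs Singh: Osei, 11–6.
Osei vs Chen: 8 to 9, Chen.
Osei vs Weber: 6 to 11, Weber.
Osei vs Park: Osei preferred on 3+2 = 5 ballots; Park wins 12–5.
Osei beats Singh; loses to Chen, Weber, Park — 1 pairwise win.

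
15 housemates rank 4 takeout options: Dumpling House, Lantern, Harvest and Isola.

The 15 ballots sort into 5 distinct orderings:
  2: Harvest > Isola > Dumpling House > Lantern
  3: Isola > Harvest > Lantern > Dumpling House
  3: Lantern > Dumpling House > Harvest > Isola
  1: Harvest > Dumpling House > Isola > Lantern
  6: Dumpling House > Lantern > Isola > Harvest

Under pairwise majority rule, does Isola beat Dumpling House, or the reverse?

Ballots ranking Isola above Dumpling House: 2 + 3 = 5.
Ballots ranking Dumpling House above Isola: 15 − 5 = 10.
Dumpling House wins the head-to-head 10–5.

Dumpling House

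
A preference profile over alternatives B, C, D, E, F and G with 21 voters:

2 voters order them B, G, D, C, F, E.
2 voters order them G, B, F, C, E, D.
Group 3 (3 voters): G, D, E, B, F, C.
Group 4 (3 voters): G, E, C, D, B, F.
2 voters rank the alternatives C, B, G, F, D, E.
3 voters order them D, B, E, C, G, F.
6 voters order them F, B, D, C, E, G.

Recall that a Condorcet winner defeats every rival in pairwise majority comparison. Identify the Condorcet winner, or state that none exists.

B

Check each pair by majority over 21 ballots:
B vs C: B preferred on 2+2+3+3+6 = 16 ballots; B wins 16–5.
B vs D: 2+2+2+6 = 12 for B, 9 for D — B by 12–9.
B vs E: 2+2+2+3+6 = 15 for B, 6 for E — B by 15–6.
B vs F: B preferred on 2+2+3+3+2+3 = 15 ballots; B wins 15–6.
B vs G: 13 to 8, B.
C vs D: C is ranked higher on 2+3+2 = 7 ballots, D on 14. D wins 14–7.
C vs E: 12 to 9, C.
C vs F: 2+3+2+3 = 10 for C, 11 for F — F by 11–10.
C vs G: 11 to 10, C.
D vs E: D is ranked higher on 2+3+2+3+6 = 16 ballots, E on 5. D wins 16–5.
D vs F: 11 to 10, D.
D vs G: 3+6 = 9 for D, 12 for G — G by 12–9.
E vs F: 9 to 12, F.
E vs G: E is ranked higher on 3+6 = 9 ballots, G on 12. G wins 12–9.
F vs G: 6 for F, 15 for G — G by 15–6.
B beats each of C, D, E, F, G — B is the Condorcet winner.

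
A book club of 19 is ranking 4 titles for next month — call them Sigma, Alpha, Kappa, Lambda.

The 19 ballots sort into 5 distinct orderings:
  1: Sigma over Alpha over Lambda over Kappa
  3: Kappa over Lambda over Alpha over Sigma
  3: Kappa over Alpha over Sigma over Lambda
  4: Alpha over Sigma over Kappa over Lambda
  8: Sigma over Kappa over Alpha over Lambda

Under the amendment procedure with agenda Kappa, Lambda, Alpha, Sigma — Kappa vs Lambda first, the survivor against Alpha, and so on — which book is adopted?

Sigma

Round 1: Kappa vs Lambda — 18–1, Kappa advances.
Round 2: Kappa vs Alpha — 14–5, Kappa advances.
Round 3: Kappa vs Sigma — 6–13, Sigma advances.
The agenda winner is Sigma.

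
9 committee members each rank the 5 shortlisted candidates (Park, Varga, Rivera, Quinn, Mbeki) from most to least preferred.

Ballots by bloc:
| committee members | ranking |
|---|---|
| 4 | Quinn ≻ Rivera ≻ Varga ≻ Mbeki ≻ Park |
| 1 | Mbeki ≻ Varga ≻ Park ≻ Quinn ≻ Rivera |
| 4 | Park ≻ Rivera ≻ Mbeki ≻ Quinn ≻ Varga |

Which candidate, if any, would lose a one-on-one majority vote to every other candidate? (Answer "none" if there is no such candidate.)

Head-to-head results (9 committee members):
Park vs Varga: Varga wins 5–4.
Park vs Rivera: Park, 5–4.
Park–Quinn: Park 5–4.
Park vs Mbeki: Mbeki wins 5–4.
Varga vs Rivera: 1 to 8, Rivera.
Varga vs Quinn: Quinn, 8–1.
Varga vs Mbeki: Mbeki wins 5–4.
Rivera vs Quinn: Quinn, 5–4.
Rivera vs Mbeki: Rivera wins 8–1.
Quinn vs Mbeki: 4 to 5, Mbeki.
Each candidate has at least one pairwise win (Park beats Rivera; Varga beats Park; Rivera beats Varga; Quinn beats Varga; Mbeki beats Park) — no Condorcet loser.

none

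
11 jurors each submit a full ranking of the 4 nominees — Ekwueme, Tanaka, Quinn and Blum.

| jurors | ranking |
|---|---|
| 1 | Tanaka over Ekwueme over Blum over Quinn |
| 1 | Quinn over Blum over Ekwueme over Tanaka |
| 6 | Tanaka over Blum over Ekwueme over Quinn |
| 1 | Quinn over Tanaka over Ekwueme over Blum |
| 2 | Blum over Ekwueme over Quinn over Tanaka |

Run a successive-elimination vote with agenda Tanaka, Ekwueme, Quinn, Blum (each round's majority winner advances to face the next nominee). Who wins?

Round 1: Tanaka vs Ekwueme — 8–3, Tanaka advances.
Round 2: Tanaka vs Quinn — 7–4, Tanaka advances.
Round 3: Tanaka vs Blum — 8–3, Tanaka advances.
Tanaka survives the agenda.

Tanaka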